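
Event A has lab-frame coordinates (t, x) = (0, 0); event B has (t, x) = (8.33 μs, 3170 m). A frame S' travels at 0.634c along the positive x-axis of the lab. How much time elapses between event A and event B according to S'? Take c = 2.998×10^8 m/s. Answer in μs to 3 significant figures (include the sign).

γ = 1/√(1 − 0.634²) = 1.2931
Δt' = γ(Δt − vΔx/c²) = 1.2931 × (8.33 μs − 0.634×3170 m / (2.998×10^8 m/s))
= 1.2931 × (1.6263 μs) = 2.10 μs

Δt' ≈ 2.10 μs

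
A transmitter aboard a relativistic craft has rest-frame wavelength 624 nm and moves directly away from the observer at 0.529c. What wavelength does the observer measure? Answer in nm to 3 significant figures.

Relativistic Doppler: λ_obs = λ_src √((1+β)/(1−β))
= 624 × √(1.5290/0.47100) = 624 × 1.8017 = 1120 nm

λ_obs ≈ 1120 nm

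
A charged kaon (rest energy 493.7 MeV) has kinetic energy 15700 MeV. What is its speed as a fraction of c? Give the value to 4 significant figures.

γ = 1 + K/(m₀c²) = 1 + 15700/493.7 = 32.8007
β = √(1 − 1/γ²) = 0.9995

β ≈ 0.9995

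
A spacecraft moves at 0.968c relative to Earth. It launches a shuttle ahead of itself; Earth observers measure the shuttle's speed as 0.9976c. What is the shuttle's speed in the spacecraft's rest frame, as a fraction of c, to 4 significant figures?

u' ≈ 0.8624c

Inverse velocity addition: u' = (u − v)/(1 − uv/c²)
= (0.9976 − 0.968)/(1 − 0.9976×0.968) = 0.02960/0.0343232 = 0.8624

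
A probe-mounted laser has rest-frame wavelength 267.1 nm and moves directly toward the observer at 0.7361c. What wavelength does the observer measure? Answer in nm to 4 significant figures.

λ_obs ≈ 104.1 nm

Relativistic Doppler: λ_obs = λ_src √((1−β)/(1+β))
= 267.1 × √(0.263900/1.73610) = 267.1 × 0.389881 = 104.1 nm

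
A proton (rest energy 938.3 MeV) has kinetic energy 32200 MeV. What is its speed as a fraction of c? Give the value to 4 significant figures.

γ = 1 + K/(m₀c²) = 1 + 32200/938.3 = 35.3174
β = √(1 − 1/γ²) = 0.9996

β ≈ 0.9996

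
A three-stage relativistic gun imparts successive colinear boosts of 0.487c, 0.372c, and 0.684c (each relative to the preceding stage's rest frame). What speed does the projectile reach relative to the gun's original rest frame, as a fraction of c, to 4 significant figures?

Compose boost 2: (0.372 + 0.487)/(1 + 0.372×0.487) = 0.8590/1.18116 = 0.727249
Compose boost 3: (0.684 + 0.727249)/(1 + 0.684×0.727249) = 1.41125/1.49744 = 0.9424

u ≈ 0.9424c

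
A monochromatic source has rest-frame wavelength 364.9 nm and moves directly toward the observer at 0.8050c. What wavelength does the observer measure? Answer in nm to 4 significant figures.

λ_obs ≈ 119.9 nm

Relativistic Doppler: λ_obs = λ_src √((1−β)/(1+β))
= 364.9 × √(0.195000/1.80500) = 364.9 × 0.328684 = 119.9 nm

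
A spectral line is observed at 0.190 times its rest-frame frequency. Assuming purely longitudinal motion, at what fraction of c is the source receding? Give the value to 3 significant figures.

f_obs/f_src = √((1−β)/(1+β)) = 0.190  ⇒  (1−β)/(1+β) = 0.036100
β = |1 − D²|/(1 + D²) = |1 − 0.036100|/(1 + 0.036100) = 0.930

β ≈ 0.930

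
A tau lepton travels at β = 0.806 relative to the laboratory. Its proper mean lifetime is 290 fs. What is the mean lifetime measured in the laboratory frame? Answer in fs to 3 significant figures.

γ = 1/√(1 − 0.806²) = 1.6894
Time dilation: Δt = γτ₀ = 1.6894 × 290 fs = 490 fs

Δt ≈ 490 fs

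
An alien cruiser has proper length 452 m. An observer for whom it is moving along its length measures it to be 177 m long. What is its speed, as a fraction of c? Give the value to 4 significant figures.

β ≈ 0.9201

γ = L₀/L = 452/177 = 2.55367
β = √(1 − 1/γ²) = 0.9201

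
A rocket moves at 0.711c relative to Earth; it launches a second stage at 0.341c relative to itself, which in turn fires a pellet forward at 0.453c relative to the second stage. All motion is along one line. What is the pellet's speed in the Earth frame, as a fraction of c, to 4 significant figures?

Compose boost 2: (0.341 + 0.711)/(1 + 0.341×0.711) = 1.052/1.24245 = 0.846713
Compose boost 3: (0.453 + 0.846713)/(1 + 0.453×0.846713) = 1.29971/1.38356 = 0.9394

u ≈ 0.9394c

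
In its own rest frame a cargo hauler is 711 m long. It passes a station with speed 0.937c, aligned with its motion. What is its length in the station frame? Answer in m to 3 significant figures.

γ = 1/√(1 − 0.937²) = 2.8626
Length contraction: L = L₀/γ = 711/2.8626 = 248 m

L ≈ 248 m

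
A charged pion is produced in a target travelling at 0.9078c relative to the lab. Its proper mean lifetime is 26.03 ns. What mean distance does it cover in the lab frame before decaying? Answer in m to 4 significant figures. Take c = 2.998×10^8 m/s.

γ = 1/√(1 − 0.9078²) = 2.38434
Dilated lifetime: Δt = γτ₀ = 2.38434 × 26.03 ns = 62.0644 ns
d = vΔt = 0.9078c × 62.0644 ns = 2.72158×10^8 m/s × 6.20644×10^-8 s = 16.89 m

d ≈ 16.89 m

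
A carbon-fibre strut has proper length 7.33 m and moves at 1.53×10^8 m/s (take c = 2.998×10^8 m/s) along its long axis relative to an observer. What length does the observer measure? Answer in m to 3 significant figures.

L ≈ 6.30 m

β = v/c = 1.53×10^8 / 2.998×10^8 = 0.51034
γ = 1/√(1 − 0.51034²) = 1.1628
Length contraction: L = L₀/γ = 7.33/1.1628 = 6.30 m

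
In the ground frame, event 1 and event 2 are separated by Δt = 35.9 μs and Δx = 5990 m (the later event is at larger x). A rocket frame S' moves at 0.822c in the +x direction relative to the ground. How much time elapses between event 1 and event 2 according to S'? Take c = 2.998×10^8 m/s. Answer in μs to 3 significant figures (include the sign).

Δt' ≈ 34.2 μs

γ = 1/√(1 − 0.822²) = 1.7560
Δt' = γ(Δt − vΔx/c²) = 1.7560 × (35.9 μs − 0.822×5990 m / (2.998×10^8 m/s))
= 1.7560 × (19.476 μs) = 34.2 μs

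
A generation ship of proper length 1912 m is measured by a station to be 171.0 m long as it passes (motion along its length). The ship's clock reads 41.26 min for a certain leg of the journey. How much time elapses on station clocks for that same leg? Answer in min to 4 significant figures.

Length contraction ⇒ γ = L₀/L = 1912/171.0 = 11.1813
Time dilation: Δt = γτ₀ = 11.1813 × 41.26 min = 461.3 min

Δt ≈ 461.3 min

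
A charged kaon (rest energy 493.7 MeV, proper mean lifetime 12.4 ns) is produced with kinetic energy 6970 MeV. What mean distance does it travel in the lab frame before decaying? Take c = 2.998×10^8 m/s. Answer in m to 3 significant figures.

d ≈ 56.1 m

γ = 1 + K/(m₀c²) = 1 + 6970/493.7 = 15.118
β = √(1 − 1/γ²) = 0.99781
Dilated lifetime: γτ₀ = 15.118 × 12.4 ns = 187.46 ns
d = βc·γτ₀ = 0.99781 × (2.998×10^8 m/s) × 1.8746×10^-7 s = 56.1 m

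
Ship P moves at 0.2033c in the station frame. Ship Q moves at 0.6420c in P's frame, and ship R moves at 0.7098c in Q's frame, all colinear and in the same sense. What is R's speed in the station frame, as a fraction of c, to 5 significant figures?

Compose boost 2: (0.6420 + 0.2033)/(1 + 0.6420×0.2033) = 0.84530/1.130519 = 0.7477099
Compose boost 3: (0.7098 + 0.7477099)/(1 + 0.7098×0.7477099) = 1.457510/1.530725 = 0.95217

u ≈ 0.95217c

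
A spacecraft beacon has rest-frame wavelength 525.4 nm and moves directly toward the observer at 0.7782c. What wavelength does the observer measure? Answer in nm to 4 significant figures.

Relativistic Doppler: λ_obs = λ_src √((1−β)/(1+β))
= 525.4 × √(0.221800/1.77820) = 525.4 × 0.353175 = 185.6 nm

λ_obs ≈ 185.6 nm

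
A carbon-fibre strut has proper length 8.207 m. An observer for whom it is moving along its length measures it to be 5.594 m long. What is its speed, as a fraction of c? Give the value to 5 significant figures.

γ = L₀/L = 8.207/5.594 = 1.467108
β = √(1 − 1/γ²) = 0.73171

β ≈ 0.73171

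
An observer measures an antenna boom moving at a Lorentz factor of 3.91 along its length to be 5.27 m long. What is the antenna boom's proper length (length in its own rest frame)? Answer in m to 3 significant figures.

L₀ ≈ 20.6 m

γ = 3.91 (given)
L₀ = γL = 3.91 × 5.27 = 20.6 m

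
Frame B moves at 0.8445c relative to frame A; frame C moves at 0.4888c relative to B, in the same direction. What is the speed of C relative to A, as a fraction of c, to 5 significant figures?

u ≈ 0.94373c

Compose boost 2: (0.4888 + 0.8445)/(1 + 0.4888×0.8445) = 1.3333/1.412792 = 0.94373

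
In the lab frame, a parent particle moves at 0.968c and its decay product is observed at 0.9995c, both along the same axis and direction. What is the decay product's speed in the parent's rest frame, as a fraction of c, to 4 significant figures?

Inverse velocity addition: u' = (u − v)/(1 − uv/c²)
= (0.9995 − 0.968)/(1 − 0.9995×0.968) = 0.03150/0.0324840 = 0.9697

u' ≈ 0.9697c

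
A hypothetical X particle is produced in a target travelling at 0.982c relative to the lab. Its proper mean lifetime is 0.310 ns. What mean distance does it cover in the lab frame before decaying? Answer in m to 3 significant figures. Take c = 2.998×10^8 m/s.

d ≈ 0.483 m

γ = 1/√(1 − 0.982²) = 5.2943
Dilated lifetime: Δt = γτ₀ = 5.2943 × 0.310 ns = 1.6412 ns
d = vΔt = 0.982c × 1.6412 ns = 2.9440×10^8 m/s × 1.6412×10^-9 s = 0.483 m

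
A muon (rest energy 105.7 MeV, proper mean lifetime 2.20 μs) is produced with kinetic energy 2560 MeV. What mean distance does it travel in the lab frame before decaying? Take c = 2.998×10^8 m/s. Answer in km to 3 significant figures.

γ = 1 + K/(m₀c²) = 1 + 2560/105.7 = 25.219
β = √(1 − 1/γ²) = 0.99921
Dilated lifetime: γτ₀ = 25.219 × 2.20 μs = 55.483 μs
d = βc·γτ₀ = 0.99921 × (2.998×10^8 m/s) × 5.5483×10^-5 s = 16.6 km

d ≈ 16.6 km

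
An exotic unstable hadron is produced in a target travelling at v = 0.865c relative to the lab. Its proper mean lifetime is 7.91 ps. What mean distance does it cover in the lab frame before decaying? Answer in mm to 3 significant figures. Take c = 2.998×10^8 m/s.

γ = 1/√(1 − 0.865²) = 1.9929
Dilated lifetime: Δt = γτ₀ = 1.9929 × 7.91 ps = 15.764 ps
d = vΔt = 0.865c × 15.764 ps = 2.5933×10^8 m/s × 1.5764×10^-11 s = 4.09 mm

d ≈ 4.09 mm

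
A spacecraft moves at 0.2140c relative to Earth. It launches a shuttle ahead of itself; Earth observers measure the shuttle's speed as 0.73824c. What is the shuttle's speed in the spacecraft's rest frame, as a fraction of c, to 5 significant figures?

u' ≈ 0.62260c

Inverse velocity addition: u' = (u − v)/(1 − uv/c²)
= (0.73824 − 0.2140)/(1 − 0.73824×0.2140) = 0.52424/0.8420166 = 0.62260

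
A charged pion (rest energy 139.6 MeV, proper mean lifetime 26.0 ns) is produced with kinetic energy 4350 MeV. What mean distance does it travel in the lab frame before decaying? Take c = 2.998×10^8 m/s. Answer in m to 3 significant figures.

d ≈ 251 m

γ = 1 + K/(m₀c²) = 1 + 4350/139.6 = 32.160
β = √(1 − 1/γ²) = 0.99952
Dilated lifetime: γτ₀ = 32.160 × 26.0 ns = 836.17 ns
d = βc·γτ₀ = 0.99952 × (2.998×10^8 m/s) × 8.3617×10^-7 s = 251 m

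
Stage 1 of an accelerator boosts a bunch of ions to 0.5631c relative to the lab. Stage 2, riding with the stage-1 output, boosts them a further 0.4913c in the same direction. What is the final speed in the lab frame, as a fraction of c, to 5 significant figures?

Compose boost 2: (0.4913 + 0.5631)/(1 + 0.4913×0.5631) = 1.0544/1.276651 = 0.82591

u ≈ 0.82591c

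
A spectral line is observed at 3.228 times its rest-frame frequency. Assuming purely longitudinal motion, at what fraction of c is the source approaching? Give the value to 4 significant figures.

β ≈ 0.8249

f_obs/f_src = √((1+β)/(1−β)) = 3.228  ⇒  (1+β)/(1−β) = 10.4200
β = |1 − D²|/(1 + D²) = |1 − 10.4200|/(1 + 10.4200) = 0.8249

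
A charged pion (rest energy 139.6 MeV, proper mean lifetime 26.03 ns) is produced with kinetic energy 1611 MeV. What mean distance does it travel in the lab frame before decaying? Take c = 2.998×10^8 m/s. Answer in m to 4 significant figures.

γ = 1 + K/(m₀c²) = 1 + 1611/139.6 = 12.5401
β = √(1 − 1/γ²) = 0.996815
Dilated lifetime: γτ₀ = 12.5401 × 26.03 ns = 326.419 ns
d = βc·γτ₀ = 0.996815 × (2.998×10^8 m/s) × 3.26419×10^-7 s = 97.55 m

d ≈ 97.55 m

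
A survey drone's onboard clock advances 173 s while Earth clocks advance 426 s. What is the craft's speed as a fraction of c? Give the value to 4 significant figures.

γ = Δt/τ₀ = 426/173 = 2.46243
β = √(1 − 1/γ²) = √(1 − 1/2.46243²) = 0.9138

β ≈ 0.9138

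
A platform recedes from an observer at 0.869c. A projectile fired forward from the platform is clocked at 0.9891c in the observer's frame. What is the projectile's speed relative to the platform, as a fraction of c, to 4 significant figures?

Inverse velocity addition: u' = (u − v)/(1 − uv/c²)
= (0.9891 − 0.869)/(1 − 0.9891×0.869) = 0.1201/0.140472 = 0.8550

u' ≈ 0.8550c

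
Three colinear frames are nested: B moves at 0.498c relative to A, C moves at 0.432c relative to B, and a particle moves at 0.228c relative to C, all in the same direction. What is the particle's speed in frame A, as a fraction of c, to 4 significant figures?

Compose boost 2: (0.432 + 0.498)/(1 + 0.432×0.498) = 0.9300/1.21514 = 0.765346
Compose boost 3: (0.228 + 0.765346)/(1 + 0.228×0.765346) = 0.993346/1.17450 = 0.8458

u ≈ 0.8458c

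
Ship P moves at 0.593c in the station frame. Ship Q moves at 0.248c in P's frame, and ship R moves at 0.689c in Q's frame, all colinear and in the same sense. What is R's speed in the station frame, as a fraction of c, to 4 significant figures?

Compose boost 2: (0.248 + 0.593)/(1 + 0.248×0.593) = 0.8410/1.14706 = 0.733176
Compose boost 3: (0.689 + 0.733176)/(1 + 0.689×0.733176) = 1.42218/1.50516 = 0.9449

u ≈ 0.9449c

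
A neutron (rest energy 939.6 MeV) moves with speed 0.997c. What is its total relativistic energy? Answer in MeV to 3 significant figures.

γ = 1/√(1 − 0.997²) = 12.920
E = γm₀c² = 12.920 × 939.6 MeV = 12100 MeV

E ≈ 12100 MeV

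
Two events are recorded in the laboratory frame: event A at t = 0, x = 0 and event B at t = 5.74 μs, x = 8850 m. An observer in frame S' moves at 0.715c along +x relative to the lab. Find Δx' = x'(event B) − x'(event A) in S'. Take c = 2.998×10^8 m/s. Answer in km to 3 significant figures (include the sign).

Δx' ≈ 10.9 km

γ = 1/√(1 − 0.715²) = 1.4304
Δx' = γ(Δx − vΔt) = 1.4304 × (8850 m − 0.715×(2.998×10^8 m/s)×5.74×10^-6 s)
= 1.4304 × (7619.6 m) = 10.9 km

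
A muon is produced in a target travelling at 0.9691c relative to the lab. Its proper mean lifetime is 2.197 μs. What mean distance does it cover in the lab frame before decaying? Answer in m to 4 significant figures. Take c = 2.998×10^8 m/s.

γ = 1/√(1 − 0.9691²) = 4.05403
Dilated lifetime: Δt = γτ₀ = 4.05403 × 2.197 μs = 8.90670 μs
d = vΔt = 0.9691c × 8.90670 μs = 2.90536×10^8 m/s × 8.90670×10^-6 s = 2588 m

d ≈ 2588 m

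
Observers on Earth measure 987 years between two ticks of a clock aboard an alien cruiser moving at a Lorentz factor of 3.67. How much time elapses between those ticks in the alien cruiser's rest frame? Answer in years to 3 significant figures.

τ₀ ≈ 269 years

γ = 3.67 (given)
Proper time: τ₀ = Δt/γ = 987/3.67 = 269 years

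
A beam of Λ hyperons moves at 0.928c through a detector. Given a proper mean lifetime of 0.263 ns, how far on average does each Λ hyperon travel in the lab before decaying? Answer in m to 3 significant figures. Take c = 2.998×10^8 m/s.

γ = 1/√(1 − 0.928²) = 2.6840
Dilated lifetime: Δt = γτ₀ = 2.6840 × 0.263 ns = 0.70589 ns
d = vΔt = 0.928c × 0.70589 ns = 2.7821×10^8 m/s × 7.0589×10^-10 s = 0.196 m

d ≈ 0.196 m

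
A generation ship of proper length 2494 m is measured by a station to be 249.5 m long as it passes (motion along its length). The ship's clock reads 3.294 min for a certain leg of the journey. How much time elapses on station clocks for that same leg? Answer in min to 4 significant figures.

Length contraction ⇒ γ = L₀/L = 2494/249.5 = 9.99599
Time dilation: Δt = γτ₀ = 9.99599 × 3.294 min = 32.93 min

Δt ≈ 32.93 min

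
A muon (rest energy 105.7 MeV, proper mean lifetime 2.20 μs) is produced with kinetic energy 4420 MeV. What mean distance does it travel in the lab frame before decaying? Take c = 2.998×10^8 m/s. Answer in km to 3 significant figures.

d ≈ 28.2 km

γ = 1 + K/(m₀c²) = 1 + 4420/105.7 = 42.816
β = √(1 − 1/γ²) = 0.99973
Dilated lifetime: γτ₀ = 42.816 × 2.20 μs = 94.196 μs
d = βc·γτ₀ = 0.99973 × (2.998×10^8 m/s) × 9.4196×10^-5 s = 28.2 km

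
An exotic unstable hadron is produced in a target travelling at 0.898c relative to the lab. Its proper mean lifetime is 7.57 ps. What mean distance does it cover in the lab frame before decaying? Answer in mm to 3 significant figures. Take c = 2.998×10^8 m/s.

d ≈ 4.63 mm

γ = 1/√(1 − 0.898²) = 2.2728
Dilated lifetime: Δt = γτ₀ = 2.2728 × 7.57 ps = 17.205 ps
d = vΔt = 0.898c × 17.205 ps = 2.6922×10^8 m/s × 1.7205×10^-11 s = 4.63 mm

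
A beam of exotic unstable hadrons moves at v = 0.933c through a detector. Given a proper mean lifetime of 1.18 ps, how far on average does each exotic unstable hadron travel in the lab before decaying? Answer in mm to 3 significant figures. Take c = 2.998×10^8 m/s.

d ≈ 0.917 mm

γ = 1/√(1 − 0.933²) = 2.7787
Dilated lifetime: Δt = γτ₀ = 2.7787 × 1.18 ps = 3.2789 ps
d = vΔt = 0.933c × 3.2789 ps = 2.7971×10^8 m/s × 3.2789×10^-12 s = 0.917 mm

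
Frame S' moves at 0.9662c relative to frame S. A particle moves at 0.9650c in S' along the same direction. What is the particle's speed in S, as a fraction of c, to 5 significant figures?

u ≈ 0.99939c

Relativistic velocity addition: u = (u' + v)/(1 + u'v/c²)
= (0.9650 + 0.9662)/(1 + 0.9650×0.9662) = 1.9312/1.932383 = 0.99939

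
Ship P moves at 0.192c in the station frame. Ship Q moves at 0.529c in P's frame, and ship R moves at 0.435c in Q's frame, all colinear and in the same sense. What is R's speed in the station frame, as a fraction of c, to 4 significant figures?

Compose boost 2: (0.529 + 0.192)/(1 + 0.529×0.192) = 0.7210/1.10157 = 0.654522
Compose boost 3: (0.435 + 0.654522)/(1 + 0.435×0.654522) = 1.08952/1.28472 = 0.8481

u ≈ 0.8481c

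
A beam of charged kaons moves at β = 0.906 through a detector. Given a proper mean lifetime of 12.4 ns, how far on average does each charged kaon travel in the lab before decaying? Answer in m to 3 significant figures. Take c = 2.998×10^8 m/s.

γ = 1/√(1 − 0.906²) = 2.3625
Dilated lifetime: Δt = γτ₀ = 2.3625 × 12.4 ns = 29.295 ns
d = vΔt = 0.906c × 29.295 ns = 2.7162×10^8 m/s × 2.9295×10^-8 s = 7.96 m

d ≈ 7.96 m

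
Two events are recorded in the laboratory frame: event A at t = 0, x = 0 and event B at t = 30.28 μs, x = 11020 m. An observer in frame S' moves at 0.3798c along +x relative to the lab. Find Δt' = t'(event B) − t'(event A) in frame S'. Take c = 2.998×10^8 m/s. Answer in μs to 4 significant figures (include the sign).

Δt' ≈ 17.64 μs

γ = 1/√(1 − 0.3798²) = 1.08100
Δt' = γ(Δt − vΔx/c²) = 1.08100 × (30.28 μs − 0.3798×11020 m / (2.998×10^8 m/s))
= 1.08100 × (16.3194 μs) = 17.64 μs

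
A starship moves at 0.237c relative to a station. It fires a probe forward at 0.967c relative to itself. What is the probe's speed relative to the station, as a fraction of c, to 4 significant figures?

u ≈ 0.9795c

Relativistic velocity addition: u = (u' + v)/(1 + u'v/c²)
= (0.967 + 0.237)/(1 + 0.967×0.237) = 1.204/1.22918 = 0.9795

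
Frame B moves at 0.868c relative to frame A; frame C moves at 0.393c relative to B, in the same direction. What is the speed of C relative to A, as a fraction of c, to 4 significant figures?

u ≈ 0.9403c

Compose boost 2: (0.393 + 0.868)/(1 + 0.393×0.868) = 1.261/1.34112 = 0.9403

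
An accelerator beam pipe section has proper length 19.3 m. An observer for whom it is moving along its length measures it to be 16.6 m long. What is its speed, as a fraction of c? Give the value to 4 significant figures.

γ = L₀/L = 19.3/16.6 = 1.16265
β = √(1 − 1/γ²) = 0.5101

β ≈ 0.5101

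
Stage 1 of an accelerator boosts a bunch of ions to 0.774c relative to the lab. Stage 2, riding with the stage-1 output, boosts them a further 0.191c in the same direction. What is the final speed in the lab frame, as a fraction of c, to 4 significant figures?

u ≈ 0.8407c

Compose boost 2: (0.191 + 0.774)/(1 + 0.191×0.774) = 0.9650/1.14783 = 0.8407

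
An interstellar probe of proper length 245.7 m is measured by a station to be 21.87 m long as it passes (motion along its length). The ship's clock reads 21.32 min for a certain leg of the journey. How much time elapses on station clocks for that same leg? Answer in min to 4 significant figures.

Length contraction ⇒ γ = L₀/L = 245.7/21.87 = 11.2346
Time dilation: Δt = γτ₀ = 11.2346 × 21.32 min = 239.5 min

Δt ≈ 239.5 min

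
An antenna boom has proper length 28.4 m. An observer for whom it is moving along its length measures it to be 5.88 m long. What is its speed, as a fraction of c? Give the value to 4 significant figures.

β ≈ 0.9783

γ = L₀/L = 28.4/5.88 = 4.82993
β = √(1 − 1/γ²) = 0.9783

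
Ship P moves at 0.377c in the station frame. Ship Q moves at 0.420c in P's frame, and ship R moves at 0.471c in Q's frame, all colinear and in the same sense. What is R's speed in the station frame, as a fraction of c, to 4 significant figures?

Compose boost 2: (0.420 + 0.377)/(1 + 0.420×0.377) = 0.7970/1.15834 = 0.688054
Compose boost 3: (0.471 + 0.688054)/(1 + 0.471×0.688054) = 1.15905/1.32407 = 0.8754

u ≈ 0.8754c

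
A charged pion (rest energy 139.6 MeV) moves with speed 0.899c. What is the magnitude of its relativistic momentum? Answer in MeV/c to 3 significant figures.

γ = 1/√(1 − 0.899²) = 2.2834
p = γβm₀c = 2.2834 × 0.899 × 139.6 MeV/c = 287 MeV/c

p ≈ 287 MeV/c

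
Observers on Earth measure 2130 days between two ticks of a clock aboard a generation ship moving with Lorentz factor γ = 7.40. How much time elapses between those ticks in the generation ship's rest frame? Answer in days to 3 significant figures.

τ₀ ≈ 288 days

γ = 7.40 (given)
Proper time: τ₀ = Δt/γ = 2130/7.40 = 288 days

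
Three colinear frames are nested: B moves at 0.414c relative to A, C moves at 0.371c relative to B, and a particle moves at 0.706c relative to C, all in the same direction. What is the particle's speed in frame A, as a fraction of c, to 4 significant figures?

u ≈ 0.9365c

Compose boost 2: (0.371 + 0.414)/(1 + 0.371×0.414) = 0.7850/1.15359 = 0.680482
Compose boost 3: (0.706 + 0.680482)/(1 + 0.706×0.680482) = 1.38648/1.48042 = 0.9365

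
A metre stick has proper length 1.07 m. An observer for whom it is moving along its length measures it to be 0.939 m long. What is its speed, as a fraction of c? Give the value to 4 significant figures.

β ≈ 0.4794

γ = L₀/L = 1.07/0.939 = 1.13951
β = √(1 − 1/γ²) = 0.4794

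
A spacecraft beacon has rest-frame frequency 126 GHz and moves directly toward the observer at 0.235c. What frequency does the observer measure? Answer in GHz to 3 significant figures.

f_obs ≈ 160 GHz

Relativistic Doppler: f_obs = f_src √((1+β)/(1−β))
= 126 × √(1.2350/0.76500) = 126 × 1.2706 = 160 GHz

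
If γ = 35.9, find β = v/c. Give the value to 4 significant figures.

β ≈ 0.9996

β = √(1 − 1/γ²) = √(1 − 1/35.9²) = √(0.999224) = 0.9996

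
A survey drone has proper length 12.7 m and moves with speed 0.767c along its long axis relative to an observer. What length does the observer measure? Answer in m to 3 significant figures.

γ = 1/√(1 − 0.767²) = 1.5585
Length contraction: L = L₀/γ = 12.7/1.5585 = 8.15 m

L ≈ 8.15 m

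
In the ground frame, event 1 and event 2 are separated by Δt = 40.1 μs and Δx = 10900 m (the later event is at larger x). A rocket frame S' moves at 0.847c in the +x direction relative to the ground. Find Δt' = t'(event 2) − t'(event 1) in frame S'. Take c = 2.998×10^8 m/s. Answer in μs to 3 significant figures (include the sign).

Δt' ≈ 17.5 μs

γ = 1/√(1 − 0.847²) = 1.8811
Δt' = γ(Δt − vΔx/c²) = 1.8811 × (40.1 μs − 0.847×10900 m / (2.998×10^8 m/s))
= 1.8811 × (9.3051 μs) = 17.5 μs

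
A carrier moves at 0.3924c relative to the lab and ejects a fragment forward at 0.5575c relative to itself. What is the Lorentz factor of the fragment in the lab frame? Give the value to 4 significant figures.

γ ≈ 1.596

u_lab = (0.5575 + 0.3924)/(1 + 0.5575×0.3924) = 0.94990/1.218763 = 0.7793968
γ = 1/√(1 − 0.7793968²) = 1.596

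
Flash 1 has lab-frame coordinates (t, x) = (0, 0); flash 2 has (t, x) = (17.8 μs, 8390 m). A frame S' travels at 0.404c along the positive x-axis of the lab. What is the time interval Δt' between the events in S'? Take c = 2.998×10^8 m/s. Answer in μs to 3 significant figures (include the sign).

γ = 1/√(1 − 0.404²) = 1.0932
Δt' = γ(Δt − vΔx/c²) = 1.0932 × (17.8 μs − 0.404×8390 m / (2.998×10^8 m/s))
= 1.0932 × (6.4939 μs) = 7.10 μs

Δt' ≈ 7.10 μs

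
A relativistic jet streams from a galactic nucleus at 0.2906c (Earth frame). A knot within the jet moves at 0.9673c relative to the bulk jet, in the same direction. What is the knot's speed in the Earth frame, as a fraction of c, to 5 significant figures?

u ≈ 0.98189c

Relativistic velocity addition: u = (u' + v)/(1 + u'v/c²)
= (0.9673 + 0.2906)/(1 + 0.9673×0.2906) = 1.2579/1.281097 = 0.98189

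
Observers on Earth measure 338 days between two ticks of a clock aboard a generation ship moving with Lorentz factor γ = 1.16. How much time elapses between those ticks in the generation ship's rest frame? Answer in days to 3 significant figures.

τ₀ ≈ 291 days

γ = 1.16 (given)
Proper time: τ₀ = Δt/γ = 338/1.16 = 291 days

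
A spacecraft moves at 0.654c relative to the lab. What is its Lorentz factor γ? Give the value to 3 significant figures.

γ ≈ 1.32

γ = 1/√(1 − β²) = 1/√(1 − 0.654²) = 1/√(0.57228) = 1.32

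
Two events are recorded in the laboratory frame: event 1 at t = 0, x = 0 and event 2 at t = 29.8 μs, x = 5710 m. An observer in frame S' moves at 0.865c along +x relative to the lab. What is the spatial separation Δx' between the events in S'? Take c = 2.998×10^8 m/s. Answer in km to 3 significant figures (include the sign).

Δx' ≈ -4.02 km

γ = 1/√(1 − 0.865²) = 1.9929
Δx' = γ(Δx − vΔt) = 1.9929 × (5710 m − 0.865×(2.998×10^8 m/s)×29.8×10^-6 s)
= 1.9929 × (-2017.9 m) = -4.02 km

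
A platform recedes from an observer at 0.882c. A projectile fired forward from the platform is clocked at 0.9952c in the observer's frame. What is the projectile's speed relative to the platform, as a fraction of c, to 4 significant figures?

Inverse velocity addition: u' = (u − v)/(1 − uv/c²)
= (0.9952 − 0.882)/(1 − 0.9952×0.882) = 0.1132/0.122234 = 0.9261

u' ≈ 0.9261c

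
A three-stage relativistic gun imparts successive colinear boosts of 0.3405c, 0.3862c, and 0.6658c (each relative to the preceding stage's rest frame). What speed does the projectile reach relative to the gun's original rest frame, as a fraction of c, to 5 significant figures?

u ≈ 0.91625c

Compose boost 2: (0.3862 + 0.3405)/(1 + 0.3862×0.3405) = 0.72670/1.131501 = 0.6422442
Compose boost 3: (0.6658 + 0.6422442)/(1 + 0.6658×0.6422442) = 1.308044/1.427606 = 0.91625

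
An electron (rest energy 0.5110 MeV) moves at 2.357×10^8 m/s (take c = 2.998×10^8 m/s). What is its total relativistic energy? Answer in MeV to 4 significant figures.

E ≈ 0.8269 MeV

β = v/c = 2.357×10^8 / 2.998×10^8 = 0.786191
γ = 1/√(1 − 0.786191²) = 1.61817
E = γm₀c² = 1.61817 × 0.5110 MeV = 0.8269 MeV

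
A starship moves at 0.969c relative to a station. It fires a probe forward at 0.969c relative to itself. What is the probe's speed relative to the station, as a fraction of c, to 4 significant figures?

Relativistic velocity addition: u = (u' + v)/(1 + u'v/c²)
= (0.969 + 0.969)/(1 + 0.969×0.969) = 1.938/1.93896 = 0.9995

u ≈ 0.9995c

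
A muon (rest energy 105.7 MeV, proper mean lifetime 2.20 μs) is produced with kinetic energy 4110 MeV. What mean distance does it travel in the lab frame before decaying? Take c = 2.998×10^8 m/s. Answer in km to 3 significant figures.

d ≈ 26.3 km

γ = 1 + K/(m₀c²) = 1 + 4110/105.7 = 39.884
β = √(1 − 1/γ²) = 0.99969
Dilated lifetime: γτ₀ = 39.884 × 2.20 μs = 87.744 μs
d = βc·γτ₀ = 0.99969 × (2.998×10^8 m/s) × 8.7744×10^-5 s = 26.3 km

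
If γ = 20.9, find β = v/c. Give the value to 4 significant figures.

β ≈ 0.9989

β = √(1 − 1/γ²) = √(1 − 1/20.9²) = √(0.997711) = 0.9989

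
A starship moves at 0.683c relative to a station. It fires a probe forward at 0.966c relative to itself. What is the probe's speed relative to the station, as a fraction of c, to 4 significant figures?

u ≈ 0.9935c

Relativistic velocity addition: u = (u' + v)/(1 + u'v/c²)
= (0.966 + 0.683)/(1 + 0.966×0.683) = 1.649/1.65978 = 0.9935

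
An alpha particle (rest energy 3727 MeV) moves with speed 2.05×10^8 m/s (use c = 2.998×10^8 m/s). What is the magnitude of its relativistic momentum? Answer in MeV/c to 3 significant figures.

p ≈ 3490 MeV/c

β = v/c = 2.05×10^8 / 2.998×10^8 = 0.68379
γ = 1/√(1 − 0.68379²) = 1.3705
p = γβm₀c = 1.3705 × 0.68379 × 3727 MeV/c = 3490 MeV/c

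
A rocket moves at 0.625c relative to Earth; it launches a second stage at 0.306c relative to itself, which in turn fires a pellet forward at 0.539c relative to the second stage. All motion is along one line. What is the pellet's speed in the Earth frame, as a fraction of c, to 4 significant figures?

Compose boost 2: (0.306 + 0.625)/(1 + 0.306×0.625) = 0.9310/1.19125 = 0.781532
Compose boost 3: (0.539 + 0.781532)/(1 + 0.539×0.781532) = 1.32053/1.42125 = 0.9291

u ≈ 0.9291c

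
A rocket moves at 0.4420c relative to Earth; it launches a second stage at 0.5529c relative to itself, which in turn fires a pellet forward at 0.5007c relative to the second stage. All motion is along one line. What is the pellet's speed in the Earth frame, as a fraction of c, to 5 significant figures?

u ≈ 0.92851c

Compose boost 2: (0.5529 + 0.4420)/(1 + 0.5529×0.4420) = 0.99490/1.244382 = 0.7995135
Compose boost 3: (0.5007 + 0.7995135)/(1 + 0.5007×0.7995135) = 1.300213/1.400316 = 0.92851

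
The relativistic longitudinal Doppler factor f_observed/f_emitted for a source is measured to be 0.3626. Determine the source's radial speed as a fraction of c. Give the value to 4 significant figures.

f_obs/f_src = √((1−β)/(1+β)) = 0.3626  ⇒  (1−β)/(1+β) = 0.131479
β = |1 − D²|/(1 + D²) = |1 − 0.131479|/(1 + 0.131479) = 0.7676

β ≈ 0.7676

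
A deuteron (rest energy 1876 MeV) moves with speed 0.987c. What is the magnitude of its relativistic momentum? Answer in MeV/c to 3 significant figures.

p ≈ 11500 MeV/c

γ = 1/√(1 − 0.987²) = 6.2220
p = γβm₀c = 6.2220 × 0.987 × 1876 MeV/c = 11500 MeV/c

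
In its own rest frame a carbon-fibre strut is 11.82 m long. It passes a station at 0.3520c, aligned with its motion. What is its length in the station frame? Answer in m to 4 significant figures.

γ = 1/√(1 − 0.3520²) = 1.06838
Length contraction: L = L₀/γ = 11.82/1.06838 = 11.06 m

L ≈ 11.06 m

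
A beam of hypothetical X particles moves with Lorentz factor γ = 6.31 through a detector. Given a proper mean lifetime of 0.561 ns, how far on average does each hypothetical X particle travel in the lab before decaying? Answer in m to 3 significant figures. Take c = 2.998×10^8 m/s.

β = √(1 − 1/γ²) = √(1 − 1/6.31²) = 0.98736
Dilated lifetime: Δt = γτ₀ = 6.31 × 0.561 ns = 3.5399 ns
d = vΔt = 0.98736c × 3.5399 ns = 2.9601×10^8 m/s × 3.5399×10^-9 s = 1.05 m

d ≈ 1.05 m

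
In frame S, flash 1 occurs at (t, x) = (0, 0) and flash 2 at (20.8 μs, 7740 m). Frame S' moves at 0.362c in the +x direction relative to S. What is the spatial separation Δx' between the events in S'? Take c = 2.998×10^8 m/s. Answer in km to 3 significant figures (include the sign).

Δx' ≈ 5.88 km

γ = 1/√(1 − 0.362²) = 1.0728
Δx' = γ(Δx − vΔt) = 1.0728 × (7740 m − 0.362×(2.998×10^8 m/s)×20.8×10^-6 s)
= 1.0728 × (5482.6 m) = 5.88 km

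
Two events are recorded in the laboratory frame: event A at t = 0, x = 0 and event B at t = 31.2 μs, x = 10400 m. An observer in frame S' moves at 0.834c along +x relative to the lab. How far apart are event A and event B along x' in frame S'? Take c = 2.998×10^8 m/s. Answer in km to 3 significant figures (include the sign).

Δx' ≈ 4.71 km

γ = 1/√(1 − 0.834²) = 1.8124
Δx' = γ(Δx − vΔt) = 1.8124 × (10400 m − 0.834×(2.998×10^8 m/s)×31.2×10^-6 s)
= 1.8124 × (2599.0 m) = 4.71 km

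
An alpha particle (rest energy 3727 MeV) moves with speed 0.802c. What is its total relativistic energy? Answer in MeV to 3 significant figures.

γ = 1/√(1 − 0.802²) = 1.6741
E = γm₀c² = 1.6741 × 3727 MeV = 6240 MeV

E ≈ 6240 MeV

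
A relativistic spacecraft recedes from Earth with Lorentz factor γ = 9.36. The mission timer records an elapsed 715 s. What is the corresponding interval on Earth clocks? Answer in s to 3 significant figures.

Δt ≈ 6690 s

γ = 9.36 (given)
Time dilation: Δt = γτ₀ = 9.36 × 715 s = 6690 s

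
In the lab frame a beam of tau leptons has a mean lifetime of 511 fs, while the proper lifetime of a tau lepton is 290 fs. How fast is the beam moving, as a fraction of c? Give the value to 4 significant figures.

γ = Δt/τ₀ = 511/290 = 1.76207
β = √(1 − 1/γ²) = √(1 − 1/1.76207²) = 0.8234

β ≈ 0.8234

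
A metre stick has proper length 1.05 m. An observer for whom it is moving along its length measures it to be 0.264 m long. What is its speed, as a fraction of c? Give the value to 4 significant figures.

γ = L₀/L = 1.05/0.264 = 3.97727
β = √(1 − 1/γ²) = 0.9679

β ≈ 0.9679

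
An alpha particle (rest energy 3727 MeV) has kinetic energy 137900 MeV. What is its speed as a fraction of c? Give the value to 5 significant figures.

β ≈ 0.99965

γ = 1 + K/(m₀c²) = 1 + 137900/3727 = 38.00027
β = √(1 − 1/γ²) = 0.99965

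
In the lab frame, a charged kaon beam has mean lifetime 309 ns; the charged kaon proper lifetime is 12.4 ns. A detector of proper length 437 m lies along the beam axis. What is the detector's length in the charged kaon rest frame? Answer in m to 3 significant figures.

Time dilation ⇒ γ = Δt/τ₀ = 309/12.4 = 24.919
Length contraction: L = L₀/γ = 437/24.919 = 17.5 m

L ≈ 17.5 m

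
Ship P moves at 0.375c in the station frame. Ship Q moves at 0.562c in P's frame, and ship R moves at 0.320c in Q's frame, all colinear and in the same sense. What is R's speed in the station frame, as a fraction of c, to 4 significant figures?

Compose boost 2: (0.562 + 0.375)/(1 + 0.562×0.375) = 0.9370/1.21075 = 0.773900
Compose boost 3: (0.320 + 0.773900)/(1 + 0.320×0.773900) = 1.09390/1.24765 = 0.8768

u ≈ 0.8768c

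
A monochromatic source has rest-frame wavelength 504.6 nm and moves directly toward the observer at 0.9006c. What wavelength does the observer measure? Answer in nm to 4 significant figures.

Relativistic Doppler: λ_obs = λ_src √((1−β)/(1+β))
= 504.6 × √(0.0994000/1.90060) = 504.6 × 0.228690 = 115.4 nm

λ_obs ≈ 115.4 nm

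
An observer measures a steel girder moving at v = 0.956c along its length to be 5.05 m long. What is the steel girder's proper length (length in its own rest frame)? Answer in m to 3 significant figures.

L₀ ≈ 17.2 m

γ = 1/√(1 − 0.956²) = 3.4087
L₀ = γL = 3.4087 × 5.05 = 17.2 m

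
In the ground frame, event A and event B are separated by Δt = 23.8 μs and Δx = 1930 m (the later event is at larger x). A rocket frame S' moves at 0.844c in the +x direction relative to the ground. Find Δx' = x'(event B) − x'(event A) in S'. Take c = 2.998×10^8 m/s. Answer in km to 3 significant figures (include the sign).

Δx' ≈ -7.63 km

γ = 1/√(1 − 0.844²) = 1.8645
Δx' = γ(Δx − vΔt) = 1.8645 × (1930 m − 0.844×(2.998×10^8 m/s)×23.8×10^-6 s)
= 1.8645 × (-4092.1 m) = -7.63 km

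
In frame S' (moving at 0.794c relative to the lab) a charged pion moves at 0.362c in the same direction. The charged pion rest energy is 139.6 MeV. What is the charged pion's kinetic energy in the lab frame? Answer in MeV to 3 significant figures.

K ≈ 178 MeV

u_lab = (0.362 + 0.794)/(1 + 0.362×0.794) = 0.897914
γ = 1/√(1 − 0.897914²) = 2.2718
K = (γ − 1)m₀c² = (2.2718 − 1) × 139.6 = 1.2718 × 139.6 = 178 MeV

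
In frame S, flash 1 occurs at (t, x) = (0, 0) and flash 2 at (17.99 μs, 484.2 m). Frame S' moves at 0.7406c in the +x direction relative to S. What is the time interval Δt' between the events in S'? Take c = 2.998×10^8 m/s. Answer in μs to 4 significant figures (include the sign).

Δt' ≈ 24.99 μs

γ = 1/√(1 − 0.7406²) = 1.48821
Δt' = γ(Δt − vΔx/c²) = 1.48821 × (17.99 μs − 0.7406×484.2 m / (2.998×10^8 m/s))
= 1.48821 × (16.7939 μs) = 24.99 μs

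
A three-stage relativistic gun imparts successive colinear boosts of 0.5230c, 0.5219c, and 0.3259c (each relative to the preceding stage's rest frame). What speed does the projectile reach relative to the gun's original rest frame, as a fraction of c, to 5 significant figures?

u ≈ 0.90472c

Compose boost 2: (0.5219 + 0.5230)/(1 + 0.5219×0.5230) = 1.0449/1.272954 = 0.8208468
Compose boost 3: (0.3259 + 0.8208468)/(1 + 0.3259×0.8208468) = 1.146747/1.267514 = 0.90472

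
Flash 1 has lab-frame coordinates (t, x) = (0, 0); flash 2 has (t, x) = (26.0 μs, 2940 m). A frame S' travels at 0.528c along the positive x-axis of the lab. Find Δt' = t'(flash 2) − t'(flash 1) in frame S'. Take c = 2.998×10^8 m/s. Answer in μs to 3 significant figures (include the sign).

Δt' ≈ 24.5 μs

γ = 1/√(1 − 0.528²) = 1.1775
Δt' = γ(Δt − vΔx/c²) = 1.1775 × (26.0 μs − 0.528×2940 m / (2.998×10^8 m/s))
= 1.1775 × (20.822 μs) = 24.5 μs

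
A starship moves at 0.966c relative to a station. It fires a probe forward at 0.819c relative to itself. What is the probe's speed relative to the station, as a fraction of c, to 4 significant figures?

Relativistic velocity addition: u = (u' + v)/(1 + u'v/c²)
= (0.819 + 0.966)/(1 + 0.819×0.966) = 1.785/1.79115 = 0.9966

u ≈ 0.9966c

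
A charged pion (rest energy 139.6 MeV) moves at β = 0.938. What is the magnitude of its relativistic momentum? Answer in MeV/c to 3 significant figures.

p ≈ 378 MeV/c

γ = 1/√(1 − 0.938²) = 2.8849
p = γβm₀c = 2.8849 × 0.938 × 139.6 MeV/c = 378 MeV/c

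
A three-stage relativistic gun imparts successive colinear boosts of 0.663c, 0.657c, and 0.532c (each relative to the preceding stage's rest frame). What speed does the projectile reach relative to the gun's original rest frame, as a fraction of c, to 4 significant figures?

Compose boost 2: (0.657 + 0.663)/(1 + 0.657×0.663) = 1.320/1.43559 = 0.919482
Compose boost 3: (0.532 + 0.919482)/(1 + 0.532×0.919482) = 1.45148/1.48916 = 0.9747

u ≈ 0.9747c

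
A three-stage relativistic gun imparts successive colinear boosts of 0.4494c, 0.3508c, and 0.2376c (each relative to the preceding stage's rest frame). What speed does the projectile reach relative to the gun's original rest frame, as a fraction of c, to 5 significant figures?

u ≈ 0.79780c

Compose boost 2: (0.3508 + 0.4494)/(1 + 0.3508×0.4494) = 0.80020/1.157650 = 0.6912282
Compose boost 3: (0.2376 + 0.6912282)/(1 + 0.2376×0.6912282) = 0.9288282/1.164236 = 0.79780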